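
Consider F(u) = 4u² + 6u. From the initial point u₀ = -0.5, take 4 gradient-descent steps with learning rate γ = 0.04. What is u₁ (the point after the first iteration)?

-0.58

F′(u) = 8u + 6
u₁ = -0.5 − 0.04·2 = -0.58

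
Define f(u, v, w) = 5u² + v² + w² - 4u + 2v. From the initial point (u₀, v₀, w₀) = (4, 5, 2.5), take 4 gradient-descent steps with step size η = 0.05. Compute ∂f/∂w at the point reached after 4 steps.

3.2805

∇f = (10u - 4, 2v + 2, 2w)
Step 1: at (4, 5, 2.5), ∇f = (36, 12, 5) → (4, 5, 2.5) − 0.05·(36, 12, 5) = (2.2, 4.4, 2.25)
Step 2: at (2.2, 4.4, 2.25), ∇f = (18, 10.8, 4.5) → (2.2, 4.4, 2.25) − 0.05·(18, 10.8, 4.5) = (1.3, 3.86, 2.025)
Step 3: at (1.3, 3.86, 2.025), ∇f = (9, 9.72, 4.05) → (1.3, 3.86, 2.025) − 0.05·(9, 9.72, 4.05) = (0.85, 3.374, 1.8225)
Step 4: at (0.85, 3.374, 1.8225), ∇f = (4.5, 8.748, 3.645) → (0.85, 3.374, 1.8225) − 0.05·(4.5, 8.748, 3.645) = (0.625, 2.9366, 1.64025)
∂f/∂w at (0.625, 2.9366, 1.64025) = 3.2805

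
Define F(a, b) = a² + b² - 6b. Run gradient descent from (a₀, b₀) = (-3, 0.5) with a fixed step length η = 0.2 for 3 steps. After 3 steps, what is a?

-0.648

∇F = (2a, 2b - 6)
(a₁, b₁) = (-3, 0.5) − 0.2·(-6, -5) = (-1.8, 1.5)
(a₂, b₂) = (-1.8, 1.5) − 0.2·(-3.6, -3) = (-1.08, 2.1)
(a₃, b₃) = (-1.08, 2.1) − 0.2·(-2.16, -1.8) = (-0.648, 2.46)
a = -0.648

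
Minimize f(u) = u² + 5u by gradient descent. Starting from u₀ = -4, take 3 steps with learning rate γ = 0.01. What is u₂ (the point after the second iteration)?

f′(u) = 2u + 5
Step 1: f′(-4) = -3; u₁ = -4 − 0.01·(-3) = -3.97
Step 2: f′(-3.97) = -2.94; u₂ = -3.97 − 0.01·(-2.94) = -3.9406

-3.9406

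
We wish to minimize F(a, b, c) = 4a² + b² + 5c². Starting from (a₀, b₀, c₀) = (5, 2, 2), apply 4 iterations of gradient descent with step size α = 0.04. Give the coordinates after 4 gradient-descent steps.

∇F = (8a, 2b, 10c)
(a₁, b₁, c₁) = (5, 2, 2) − 0.04·(40, 4, 20) = (3.4, 1.84, 1.2)
(a₂, b₂, c₂) = (3.4, 1.84, 1.2) − 0.04·(27.2, 3.68, 12) = (2.312, 1.6928, 0.72)
(a₃, b₃, c₃) = (2.312, 1.6928, 0.72) − 0.04·(18.496, 3.3856, 7.2) = (1.57216, 1.557376, 0.432)
(a₄, b₄, c₄) = (1.57216, 1.557376, 0.432) − 0.04·(12.57728, 3.114752, 4.32) = (1.0690688, 1.43278592, 0.2592)

(1.0690688, 1.43278592, 0.2592)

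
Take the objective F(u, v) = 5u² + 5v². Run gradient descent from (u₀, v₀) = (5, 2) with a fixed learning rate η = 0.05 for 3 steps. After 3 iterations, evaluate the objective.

2.265625

∇F = (10u, 10v)
(u₁, v₁) = (5, 2) − 0.05·(50, 20) = (2.5, 1)
(u₂, v₂) = (2.5, 1) − 0.05·(25, 10) = (1.25, 0.5)
(u₃, v₃) = (1.25, 0.5) − 0.05·(12.5, 5) = (0.625, 0.25)
F(0.625, 0.25) = 2.265625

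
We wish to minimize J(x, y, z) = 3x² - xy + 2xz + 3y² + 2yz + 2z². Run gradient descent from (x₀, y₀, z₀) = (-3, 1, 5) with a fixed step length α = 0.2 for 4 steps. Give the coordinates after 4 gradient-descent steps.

(-0.4384, -0.336, 0.8208)

∇J = (6x - y + 2z, -x + 6y + 2z, 2x + 2y + 4z)
Step 1: at (-3, 1, 5), ∇J = (-9, 19, 16) → (-3, 1, 5) − 0.2·(-9, 19, 16) = (-1.2, -2.8, 1.8)
Step 2: at (-1.2, -2.8, 1.8), ∇J = (-0.8, -12, -0.8) → (-1.2, -2.8, 1.8) − 0.2·(-0.8, -12, -0.8) = (-1.04, -0.4, 1.96)
Step 3: at (-1.04, -0.4, 1.96), ∇J = (-1.92, 2.56, 4.96) → (-1.04, -0.4, 1.96) − 0.2·(-1.92, 2.56, 4.96) = (-0.656, -0.912, 0.968)
Step 4: at (-0.656, -0.912, 0.968), ∇J = (-1.088, -2.88, 0.736) → (-0.656, -0.912, 0.968) − 0.2·(-1.088, -2.88, 0.736) = (-0.4384, -0.336, 0.8208)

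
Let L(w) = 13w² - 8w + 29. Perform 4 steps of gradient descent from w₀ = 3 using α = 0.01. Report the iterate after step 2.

L′(w) = 26w - 8
Step 1: L′(3) = 70; w₁ = 3 − 0.01·70 = 2.3
Step 2: L′(2.3) = 51.8; w₂ = 2.3 − 0.01·51.8 = 1.782

1.782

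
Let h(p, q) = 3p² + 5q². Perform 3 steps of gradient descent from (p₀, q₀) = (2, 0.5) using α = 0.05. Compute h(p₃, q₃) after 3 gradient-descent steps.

∇h = (6p, 10q)
(p₁, q₁) = (2, 0.5) − 0.05·(12, 5) = (1.4, 0.25)
(p₂, q₂) = (1.4, 0.25) − 0.05·(8.4, 2.5) = (0.98, 0.125)
(p₃, q₃) = (0.98, 0.125) − 0.05·(5.88, 1.25) = (0.686, 0.0625)
h(0.686, 0.0625) = 1.43131925

1.43131925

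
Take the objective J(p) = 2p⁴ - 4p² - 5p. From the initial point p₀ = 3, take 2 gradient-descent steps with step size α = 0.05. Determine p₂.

93.77915

J′(p) = 8p³ - 8p - 5
Step 1: J′(3) = 187; p₁ = 3 − 0.05·187 = -6.35
Step 2: J′(-6.35) = -2002.583; p₂ = -6.35 − 0.05·(-2002.583) = 93.77915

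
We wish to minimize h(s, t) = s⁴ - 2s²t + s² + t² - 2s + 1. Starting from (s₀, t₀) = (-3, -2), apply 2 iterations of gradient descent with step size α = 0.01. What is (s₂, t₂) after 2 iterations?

(-1.27024, -1.6932)

∇h = (4s³ - 4st + 2s - 2, -2s² + 2t)
(s₁, t₁) = (-3, -2) − 0.01·(-140, -22) = (-1.6, -1.78)
(s₂, t₂) = (-1.6, -1.78) − 0.01·(-32.976, -8.68) = (-1.27024, -1.6932)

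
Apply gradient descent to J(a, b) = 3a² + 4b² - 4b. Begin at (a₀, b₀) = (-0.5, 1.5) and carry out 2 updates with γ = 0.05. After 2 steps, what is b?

0.86

∇J = (6a, 8b - 4)
Step 1: at (-0.5, 1.5), ∇J = (-3, 8) → (-0.5, 1.5) − 0.05·(-3, 8) = (-0.35, 1.1)
Step 2: at (-0.35, 1.1), ∇J = (-2.1, 4.8) → (-0.35, 1.1) − 0.05·(-2.1, 4.8) = (-0.245, 0.86)
b = 0.86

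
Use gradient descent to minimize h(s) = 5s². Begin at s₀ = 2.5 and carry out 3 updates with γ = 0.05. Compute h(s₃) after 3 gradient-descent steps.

h′(s) = 10s
s₁ = 2.5 − 0.05·25 = 1.25
s₂ = 1.25 − 0.05·12.5 = 0.625
s₃ = 0.625 − 0.05·6.25 = 0.3125
h(0.3125) = 0.48828125

0.48828125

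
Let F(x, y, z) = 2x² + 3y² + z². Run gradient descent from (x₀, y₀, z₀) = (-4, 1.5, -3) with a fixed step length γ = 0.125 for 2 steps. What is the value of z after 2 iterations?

∇F = (4x, 6y, 2z)
Step 1: at (-4, 1.5, -3), ∇F = (-16, 9, -6) → (-4, 1.5, -3) − 0.125·(-16, 9, -6) = (-2, 0.375, -2.25)
Step 2: at (-2, 0.375, -2.25), ∇F = (-8, 2.25, -4.5) → (-2, 0.375, -2.25) − 0.125·(-8, 2.25, -4.5) = (-1, 0.09375, -1.6875)
z = -1.6875

-1.6875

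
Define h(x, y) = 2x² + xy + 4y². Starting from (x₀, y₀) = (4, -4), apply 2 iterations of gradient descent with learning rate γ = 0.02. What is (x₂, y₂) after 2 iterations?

∇h = (4x + y, x + 8y)
Step 1: at (4, -4), ∇h = (12, -28) → (4, -4) − 0.02·(12, -28) = (3.76, -3.44)
Step 2: at (3.76, -3.44), ∇h = (11.6, -23.76) → (3.76, -3.44) − 0.02·(11.6, -23.76) = (3.528, -2.9648)

(3.528, -2.9648)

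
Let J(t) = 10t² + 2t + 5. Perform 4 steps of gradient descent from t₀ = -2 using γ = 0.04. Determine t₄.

-0.10304

J′(t) = 20t + 2
Step 1: J′(-2) = -38; t₁ = -2 − 0.04·(-38) = -0.48
Step 2: J′(-0.48) = -7.6; t₂ = -0.48 − 0.04·(-7.6) = -0.176
Step 3: J′(-0.176) = -1.52; t₃ = -0.176 − 0.04·(-1.52) = -0.1152
Step 4: J′(-0.1152) = -0.304; t₄ = -0.1152 − 0.04·(-0.304) = -0.10304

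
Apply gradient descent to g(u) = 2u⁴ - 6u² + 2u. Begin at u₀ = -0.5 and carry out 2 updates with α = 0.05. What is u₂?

-1.21435

g′(u) = 8u³ - 12u + 2
u₁ = -0.5 − 0.05·7 = -0.85
u₂ = -0.85 − 0.05·7.287 = -1.21435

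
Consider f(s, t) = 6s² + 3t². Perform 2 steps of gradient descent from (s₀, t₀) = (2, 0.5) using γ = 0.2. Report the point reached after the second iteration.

∇f = (12s, 6t)
Step 1: at (2, 0.5), ∇f = (24, 3) → (2, 0.5) − 0.2·(24, 3) = (-2.8, -0.1)
Step 2: at (-2.8, -0.1), ∇f = (-33.6, -0.6) → (-2.8, -0.1) − 0.2·(-33.6, -0.6) = (3.92, 0.02)

(3.92, 0.02)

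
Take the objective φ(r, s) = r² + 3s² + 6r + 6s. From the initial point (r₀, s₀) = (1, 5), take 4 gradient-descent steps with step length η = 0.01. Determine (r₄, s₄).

(0.68947264, 3.68449376)

∇φ = (2r + 6, 6s + 6)
Step 1: at (1, 5), ∇φ = (8, 36) → (1, 5) − 0.01·(8, 36) = (0.92, 4.64)
Step 2: at (0.92, 4.64), ∇φ = (7.84, 33.84) → (0.92, 4.64) − 0.01·(7.84, 33.84) = (0.8416, 4.3016)
Step 3: at (0.8416, 4.3016), ∇φ = (7.6832, 31.8096) → (0.8416, 4.3016) − 0.01·(7.6832, 31.8096) = (0.764768, 3.983504)
Step 4: at (0.764768, 3.983504), ∇φ = (7.529536, 29.901024) → (0.764768, 3.983504) − 0.01·(7.529536, 29.901024) = (0.68947264, 3.68449376)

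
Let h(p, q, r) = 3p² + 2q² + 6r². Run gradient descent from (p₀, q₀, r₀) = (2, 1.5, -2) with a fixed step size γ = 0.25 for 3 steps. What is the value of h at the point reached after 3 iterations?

1536.1875

∇h = (6p, 4q, 12r)
(p₁, q₁, r₁) = (2, 1.5, -2) − 0.25·(12, 6, -24) = (-1, 0, 4)
(p₂, q₂, r₂) = (-1, 0, 4) − 0.25·(-6, 0, 48) = (0.5, 0, -8)
(p₃, q₃, r₃) = (0.5, 0, -8) − 0.25·(3, 0, -96) = (-0.25, 0, 16)
h(-0.25, 0, 16) = 1536.1875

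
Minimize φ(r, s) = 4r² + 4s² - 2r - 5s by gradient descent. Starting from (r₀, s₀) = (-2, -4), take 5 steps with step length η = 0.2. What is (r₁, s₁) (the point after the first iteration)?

∇φ = (8r - 2, 8s - 5)
Step 1: at (-2, -4), ∇φ = (-18, -37) → (-2, -4) − 0.2·(-18, -37) = (1.6, 3.4)

(1.6, 3.4)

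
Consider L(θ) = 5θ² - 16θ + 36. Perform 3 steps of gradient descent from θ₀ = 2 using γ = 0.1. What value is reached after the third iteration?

1.6

L′(θ) = 10θ - 16
θ₁ = 2 − 0.1·4 = 1.6
θ₂ = 1.6 − 0.1·0 = 1.6
θ₃ = 1.6 − 0.1·0 = 1.6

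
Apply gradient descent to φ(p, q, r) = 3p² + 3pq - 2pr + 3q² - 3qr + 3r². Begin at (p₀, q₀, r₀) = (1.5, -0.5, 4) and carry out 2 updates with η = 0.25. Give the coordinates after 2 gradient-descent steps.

(-3.21875, -3.5, 3.21875)

∇φ = (6p + 3q - 2r, 3p + 6q - 3r, -2p - 3q + 6r)
Step 1: at (1.5, -0.5, 4), ∇φ = (-0.5, -10.5, 22.5) → (1.5, -0.5, 4) − 0.25·(-0.5, -10.5, 22.5) = (1.625, 2.125, -1.625)
Step 2: at (1.625, 2.125, -1.625), ∇φ = (19.375, 22.5, -19.375) → (1.625, 2.125, -1.625) − 0.25·(19.375, 22.5, -19.375) = (-3.21875, -3.5, 3.21875)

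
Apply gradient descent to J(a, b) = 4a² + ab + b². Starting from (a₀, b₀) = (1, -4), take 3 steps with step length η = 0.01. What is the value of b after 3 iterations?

-3.793005

∇J = (8a + b, a + 2b)
Step 1: at (1, -4), ∇J = (4, -7) → (1, -4) − 0.01·(4, -7) = (0.96, -3.93)
Step 2: at (0.96, -3.93), ∇J = (3.75, -6.9) → (0.96, -3.93) − 0.01·(3.75, -6.9) = (0.9225, -3.861)
Step 3: at (0.9225, -3.861), ∇J = (3.519, -6.7995) → (0.9225, -3.861) − 0.01·(3.519, -6.7995) = (0.88731, -3.793005)
b = -3.793005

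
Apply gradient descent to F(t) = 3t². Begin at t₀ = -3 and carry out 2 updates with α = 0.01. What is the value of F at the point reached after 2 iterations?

F′(t) = 6t
Step 1: F′(-3) = -18; t₁ = -3 − 0.01·(-18) = -2.82
Step 2: F′(-2.82) = -16.92; t₂ = -2.82 − 0.01·(-16.92) = -2.6508
F(-2.6508) = 21.08022192

21.08022192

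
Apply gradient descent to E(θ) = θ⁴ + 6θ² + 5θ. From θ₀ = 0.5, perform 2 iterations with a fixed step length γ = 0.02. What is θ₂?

0.10362536

E′(θ) = 4θ³ + 12θ + 5
Step 1: E′(0.5) = 11.5; θ₁ = 0.5 − 0.02·11.5 = 0.27
Step 2: E′(0.27) = 8.318732; θ₂ = 0.27 − 0.02·8.318732 = 0.10362536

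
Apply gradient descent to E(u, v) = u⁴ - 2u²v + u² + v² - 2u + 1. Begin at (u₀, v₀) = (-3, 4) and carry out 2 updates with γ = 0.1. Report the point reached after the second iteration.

(-11.1088, 6.888)

∇E = (4u³ - 4uv + 2u - 2, -2u² + 2v)
(u₁, v₁) = (-3, 4) − 0.1·(-68, -10) = (3.8, 5)
(u₂, v₂) = (3.8, 5) − 0.1·(149.088, -18.88) = (-11.1088, 6.888)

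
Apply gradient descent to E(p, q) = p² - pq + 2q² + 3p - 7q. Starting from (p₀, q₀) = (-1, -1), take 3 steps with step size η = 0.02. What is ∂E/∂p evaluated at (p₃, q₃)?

∇E = (2p - q + 3, -p + 4q - 7)
Step 1: at (-1, -1), ∇E = (2, -10) → (-1, -1) − 0.02·(2, -10) = (-1.04, -0.8)
Step 2: at (-1.04, -0.8), ∇E = (1.72, -9.16) → (-1.04, -0.8) − 0.02·(1.72, -9.16) = (-1.0744, -0.6168)
Step 3: at (-1.0744, -0.6168), ∇E = (1.468, -8.3928) → (-1.0744, -0.6168) − 0.02·(1.468, -8.3928) = (-1.10376, -0.448944)
∂E/∂p at (-1.10376, -0.448944) = 1.241424

1.241424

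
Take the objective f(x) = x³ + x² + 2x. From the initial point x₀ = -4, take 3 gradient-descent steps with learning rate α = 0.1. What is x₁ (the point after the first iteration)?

f′(x) = 3x² + 2x + 2
x₁ = -4 − 0.1·42 = -8.2

-8.2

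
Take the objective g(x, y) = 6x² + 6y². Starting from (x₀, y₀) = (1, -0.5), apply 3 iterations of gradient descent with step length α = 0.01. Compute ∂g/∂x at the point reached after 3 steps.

8.177664

∇g = (12x, 12y)
(x₁, y₁) = (1, -0.5) − 0.01·(12, -6) = (0.88, -0.44)
(x₂, y₂) = (0.88, -0.44) − 0.01·(10.56, -5.28) = (0.7744, -0.3872)
(x₃, y₃) = (0.7744, -0.3872) − 0.01·(9.2928, -4.6464) = (0.681472, -0.340736)
∂g/∂x at (0.681472, -0.340736) = 8.177664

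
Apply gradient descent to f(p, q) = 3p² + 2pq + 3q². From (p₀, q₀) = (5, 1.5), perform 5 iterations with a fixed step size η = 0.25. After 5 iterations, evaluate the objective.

84.5

∇f = (6p + 2q, 2p + 6q)
(p₁, q₁) = (5, 1.5) − 0.25·(33, 19) = (-3.25, -3.25)
(p₂, q₂) = (-3.25, -3.25) − 0.25·(-26, -26) = (3.25, 3.25)
(p₃, q₃) = (3.25, 3.25) − 0.25·(26, 26) = (-3.25, -3.25)
(p₄, q₄) = (-3.25, -3.25) − 0.25·(-26, -26) = (3.25, 3.25)
(p₅, q₅) = (3.25, 3.25) − 0.25·(26, 26) = (-3.25, -3.25)
f(-3.25, -3.25) = 84.5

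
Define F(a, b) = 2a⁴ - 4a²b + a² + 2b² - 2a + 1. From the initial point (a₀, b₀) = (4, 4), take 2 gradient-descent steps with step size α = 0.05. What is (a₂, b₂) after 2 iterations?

∇F = (8a³ - 8ab + 2a - 2, -4a² + 4b)
Step 1: at (4, 4), ∇F = (390, -48) → (4, 4) − 0.05·(390, -48) = (-15.5, 6.4)
Step 2: at (-15.5, 6.4), ∇F = (-29030.4, -935.4) → (-15.5, 6.4) − 0.05·(-29030.4, -935.4) = (1436.02, 53.17)

(1436.02, 53.17)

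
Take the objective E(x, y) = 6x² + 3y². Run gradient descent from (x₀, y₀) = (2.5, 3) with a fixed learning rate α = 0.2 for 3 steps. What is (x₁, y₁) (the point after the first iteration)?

(-3.5, -0.6)

∇E = (12x, 6y)
Step 1: at (2.5, 3), ∇E = (30, 18) → (2.5, 3) − 0.2·(30, 18) = (-3.5, -0.6)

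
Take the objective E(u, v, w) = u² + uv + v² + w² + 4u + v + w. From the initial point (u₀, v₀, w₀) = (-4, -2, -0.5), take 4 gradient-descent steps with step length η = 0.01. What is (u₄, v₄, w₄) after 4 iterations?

∇E = (2u + v + 4, u + 2v + 1, 2w + 1)
Step 1: at (-4, -2, -0.5), ∇E = (-6, -7, 0) → (-4, -2, -0.5) − 0.01·(-6, -7, 0) = (-3.94, -1.93, -0.5)
Step 2: at (-3.94, -1.93, -0.5), ∇E = (-5.81, -6.8, 0) → (-3.94, -1.93, -0.5) − 0.01·(-5.81, -6.8, 0) = (-3.8819, -1.862, -0.5)
Step 3: at (-3.8819, -1.862, -0.5), ∇E = (-5.6258, -6.6059, 0) → (-3.8819, -1.862, -0.5) − 0.01·(-5.6258, -6.6059, 0) = (-3.825642, -1.795941, -0.5)
Step 4: at (-3.825642, -1.795941, -0.5), ∇E = (-5.447225, -6.417524, 0) → (-3.825642, -1.795941, -0.5) − 0.01·(-5.447225, -6.417524, 0) = (-3.77116975, -1.73176576, -0.5)

(-3.77116975, -1.73176576, -0.5)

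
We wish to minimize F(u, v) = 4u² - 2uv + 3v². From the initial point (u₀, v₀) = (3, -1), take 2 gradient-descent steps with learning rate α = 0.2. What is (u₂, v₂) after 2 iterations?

∇F = (8u - 2v, -2u + 6v)
(u₁, v₁) = (3, -1) − 0.2·(26, -12) = (-2.2, 1.4)
(u₂, v₂) = (-2.2, 1.4) − 0.2·(-20.4, 12.8) = (1.88, -1.16)

(1.88, -1.16)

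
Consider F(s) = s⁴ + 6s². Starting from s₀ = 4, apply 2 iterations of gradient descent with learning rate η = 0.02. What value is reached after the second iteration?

-0.86088704

F′(s) = 4s³ + 12s
s₁ = 4 − 0.02·304 = -2.08
s₂ = -2.08 − 0.02·(-60.955648) = -0.86088704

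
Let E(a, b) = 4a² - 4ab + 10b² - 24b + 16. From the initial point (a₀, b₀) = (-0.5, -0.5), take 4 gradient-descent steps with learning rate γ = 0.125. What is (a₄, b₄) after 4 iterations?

∇E = (8a - 4b, -4a + 20b - 24)
Step 1: at (-0.5, -0.5), ∇E = (-2, -32) → (-0.5, -0.5) − 0.125·(-2, -32) = (-0.25, 3.5)
Step 2: at (-0.25, 3.5), ∇E = (-16, 47) → (-0.25, 3.5) − 0.125·(-16, 47) = (1.75, -2.375)
Step 3: at (1.75, -2.375), ∇E = (23.5, -78.5) → (1.75, -2.375) − 0.125·(23.5, -78.5) = (-1.1875, 7.4375)
Step 4: at (-1.1875, 7.4375), ∇E = (-39.25, 129.5) → (-1.1875, 7.4375) − 0.125·(-39.25, 129.5) = (3.71875, -8.75)

(3.71875, -8.75)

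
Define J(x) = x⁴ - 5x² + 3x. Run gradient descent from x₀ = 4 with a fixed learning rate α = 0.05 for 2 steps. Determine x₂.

J′(x) = 4x³ - 10x + 3
Step 1: J′(4) = 219; x₁ = 4 − 0.05·219 = -6.95
Step 2: J′(-6.95) = -1270.3095; x₂ = -6.95 − 0.05·(-1270.3095) = 56.565475

56.565475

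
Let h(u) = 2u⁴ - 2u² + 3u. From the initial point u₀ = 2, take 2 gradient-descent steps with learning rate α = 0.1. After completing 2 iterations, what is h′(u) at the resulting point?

579729.626129547264

h′(u) = 8u³ - 4u + 3
u₁ = 2 − 0.1·59 = -3.9
u₂ = -3.9 − 0.1·(-455.952) = 41.6952
h′(u) at (41.6952) = 579729.626129547264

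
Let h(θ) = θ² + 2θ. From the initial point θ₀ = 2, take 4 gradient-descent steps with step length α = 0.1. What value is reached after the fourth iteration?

0.2288

h′(θ) = 2θ + 2
θ₁ = 2 − 0.1·6 = 1.4
θ₂ = 1.4 − 0.1·4.8 = 0.92
θ₃ = 0.92 − 0.1·3.84 = 0.536
θ₄ = 0.536 − 0.1·3.072 = 0.2288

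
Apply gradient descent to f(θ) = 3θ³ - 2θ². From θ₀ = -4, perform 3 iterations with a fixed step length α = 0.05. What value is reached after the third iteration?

-2917.728

f′(θ) = 9θ² - 4θ
θ₁ = -4 − 0.05·160 = -12
θ₂ = -12 − 0.05·1344 = -79.2
θ₃ = -79.2 − 0.05·56770.56 = -2917.728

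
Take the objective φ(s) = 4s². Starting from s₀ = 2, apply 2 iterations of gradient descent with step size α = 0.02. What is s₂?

φ′(s) = 8s
s₁ = 2 − 0.02·16 = 1.68
s₂ = 1.68 − 0.02·13.44 = 1.4112

1.4112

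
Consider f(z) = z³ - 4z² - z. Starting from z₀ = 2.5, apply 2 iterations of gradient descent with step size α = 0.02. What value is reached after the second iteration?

2.5835785

f′(z) = 3z² - 8z - 1
Step 1: f′(2.5) = -2.25; z₁ = 2.5 − 0.02·(-2.25) = 2.545
Step 2: f′(2.545) = -1.928925; z₂ = 2.545 − 0.02·(-1.928925) = 2.5835785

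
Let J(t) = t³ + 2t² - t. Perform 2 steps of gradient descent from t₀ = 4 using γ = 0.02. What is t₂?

J′(t) = 3t² + 4t - 1
t₁ = 4 − 0.02·63 = 2.74
t₂ = 2.74 − 0.02·32.4828 = 2.090344

2.090344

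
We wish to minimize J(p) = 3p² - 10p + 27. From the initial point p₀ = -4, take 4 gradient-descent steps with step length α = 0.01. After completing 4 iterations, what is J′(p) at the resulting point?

-26.54546464

J′(p) = 6p - 10
p₁ = -4 − 0.01·(-34) = -3.66
p₂ = -3.66 − 0.01·(-31.96) = -3.3404
p₃ = -3.3404 − 0.01·(-30.0424) = -3.039976
p₄ = -3.039976 − 0.01·(-28.239856) = -2.75757744
J′(p) at (-2.75757744) = -26.54546464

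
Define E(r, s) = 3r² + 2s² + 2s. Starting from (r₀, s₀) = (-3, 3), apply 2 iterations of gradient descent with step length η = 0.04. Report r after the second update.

-1.7328

∇E = (6r, 4s + 2)
(r₁, s₁) = (-3, 3) − 0.04·(-18, 14) = (-2.28, 2.44)
(r₂, s₂) = (-2.28, 2.44) − 0.04·(-13.68, 11.76) = (-1.7328, 1.9696)
r = -1.7328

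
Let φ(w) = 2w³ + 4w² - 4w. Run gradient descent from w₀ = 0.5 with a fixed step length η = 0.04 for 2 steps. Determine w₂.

0.412736

φ′(w) = 6w² + 8w - 4
Step 1: φ′(0.5) = 1.5; w₁ = 0.5 − 0.04·1.5 = 0.44
Step 2: φ′(0.44) = 0.6816; w₂ = 0.44 − 0.04·0.6816 = 0.412736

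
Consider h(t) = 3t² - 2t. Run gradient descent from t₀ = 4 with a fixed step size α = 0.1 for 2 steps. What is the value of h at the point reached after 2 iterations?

0.6992

h′(t) = 6t - 2
t₁ = 4 − 0.1·22 = 1.8
t₂ = 1.8 − 0.1·8.8 = 0.92
h(0.92) = 0.6992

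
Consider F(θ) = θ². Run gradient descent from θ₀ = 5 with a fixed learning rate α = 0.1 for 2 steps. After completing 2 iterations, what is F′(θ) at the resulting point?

6.4

F′(θ) = 2θ
θ₁ = 5 − 0.1·10 = 4
θ₂ = 4 − 0.1·8 = 3.2
F′(θ) at (3.2) = 6.4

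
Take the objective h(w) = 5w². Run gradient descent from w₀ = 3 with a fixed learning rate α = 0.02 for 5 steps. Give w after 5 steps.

0.98304

h′(w) = 10w
Step 1: h′(3) = 30; w₁ = 3 − 0.02·30 = 2.4
Step 2: h′(2.4) = 24; w₂ = 2.4 − 0.02·24 = 1.92
Step 3: h′(1.92) = 19.2; w₃ = 1.92 − 0.02·19.2 = 1.536
Step 4: h′(1.536) = 15.36; w₄ = 1.536 − 0.02·15.36 = 1.2288
Step 5: h′(1.2288) = 12.288; w₅ = 1.2288 − 0.02·12.288 = 0.98304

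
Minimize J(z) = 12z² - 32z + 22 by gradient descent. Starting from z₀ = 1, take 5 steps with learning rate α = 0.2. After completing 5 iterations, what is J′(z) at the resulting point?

J′(z) = 24z - 32
z₁ = 1 − 0.2·(-8) = 2.6
z₂ = 2.6 − 0.2·30.4 = -3.48
z₃ = -3.48 − 0.2·(-115.52) = 19.624
z₄ = 19.624 − 0.2·438.976 = -68.1712
z₅ = -68.1712 − 0.2·(-1668.1088) = 265.45056
J′(z) at (265.45056) = 6338.81344

6338.81344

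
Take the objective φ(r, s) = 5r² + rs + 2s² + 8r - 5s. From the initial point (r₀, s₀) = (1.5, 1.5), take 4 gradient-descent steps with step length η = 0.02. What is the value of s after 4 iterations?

1.37111224

∇φ = (10r + s + 8, r + 4s - 5)
(r₁, s₁) = (1.5, 1.5) − 0.02·(24.5, 2.5) = (1.01, 1.45)
(r₂, s₂) = (1.01, 1.45) − 0.02·(19.55, 1.81) = (0.619, 1.4138)
(r₃, s₃) = (0.619, 1.4138) − 0.02·(15.6038, 1.2742) = (0.306924, 1.388316)
(r₄, s₄) = (0.306924, 1.388316) − 0.02·(12.457556, 0.860188) = (0.05777288, 1.37111224)
s = 1.37111224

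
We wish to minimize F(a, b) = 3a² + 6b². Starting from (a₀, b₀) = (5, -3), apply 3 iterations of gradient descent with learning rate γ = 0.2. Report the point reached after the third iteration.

∇F = (6a, 12b)
Step 1: at (5, -3), ∇F = (30, -36) → (5, -3) − 0.2·(30, -36) = (-1, 4.2)
Step 2: at (-1, 4.2), ∇F = (-6, 50.4) → (-1, 4.2) − 0.2·(-6, 50.4) = (0.2, -5.88)
Step 3: at (0.2, -5.88), ∇F = (1.2, -70.56) → (0.2, -5.88) − 0.2·(1.2, -70.56) = (-0.04, 8.232)

(-0.04, 8.232)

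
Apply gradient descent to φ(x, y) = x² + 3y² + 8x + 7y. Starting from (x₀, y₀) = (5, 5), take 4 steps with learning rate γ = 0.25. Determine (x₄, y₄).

∇φ = (2x + 8, 6y + 7)
(x₁, y₁) = (5, 5) − 0.25·(18, 37) = (0.5, -4.25)
(x₂, y₂) = (0.5, -4.25) − 0.25·(9, -18.5) = (-1.75, 0.375)
(x₃, y₃) = (-1.75, 0.375) − 0.25·(4.5, 9.25) = (-2.875, -1.9375)
(x₄, y₄) = (-2.875, -1.9375) − 0.25·(2.25, -4.625) = (-3.4375, -0.78125)

(-3.4375, -0.78125)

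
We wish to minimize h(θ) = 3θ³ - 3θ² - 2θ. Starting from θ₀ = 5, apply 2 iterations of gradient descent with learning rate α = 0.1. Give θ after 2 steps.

-206.721

h′(θ) = 9θ² - 6θ - 2
θ₁ = 5 − 0.1·193 = -14.3
θ₂ = -14.3 − 0.1·1924.21 = -206.721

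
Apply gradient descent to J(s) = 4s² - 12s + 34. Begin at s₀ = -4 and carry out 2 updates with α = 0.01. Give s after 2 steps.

J′(s) = 8s - 12
Step 1: J′(-4) = -44; s₁ = -4 − 0.01·(-44) = -3.56
Step 2: J′(-3.56) = -40.48; s₂ = -3.56 − 0.01·(-40.48) = -3.1552

-3.1552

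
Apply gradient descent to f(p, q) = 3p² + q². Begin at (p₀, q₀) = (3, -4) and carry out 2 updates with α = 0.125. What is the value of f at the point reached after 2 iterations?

5.16796875

∇f = (6p, 2q)
Step 1: at (3, -4), ∇f = (18, -8) → (3, -4) − 0.125·(18, -8) = (0.75, -3)
Step 2: at (0.75, -3), ∇f = (4.5, -6) → (0.75, -3) − 0.125·(4.5, -6) = (0.1875, -2.25)
f(0.1875, -2.25) = 5.16796875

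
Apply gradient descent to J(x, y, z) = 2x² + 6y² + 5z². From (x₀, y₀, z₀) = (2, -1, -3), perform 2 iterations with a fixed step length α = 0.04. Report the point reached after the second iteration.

(1.4112, -0.2704, -1.08)

∇J = (4x, 12y, 10z)
(x₁, y₁, z₁) = (2, -1, -3) − 0.04·(8, -12, -30) = (1.68, -0.52, -1.8)
(x₂, y₂, z₂) = (1.68, -0.52, -1.8) − 0.04·(6.72, -6.24, -18) = (1.4112, -0.2704, -1.08)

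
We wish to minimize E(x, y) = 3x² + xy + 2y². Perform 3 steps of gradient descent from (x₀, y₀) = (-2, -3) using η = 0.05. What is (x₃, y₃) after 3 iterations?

(-0.443125, -1.384)

∇E = (6x + y, x + 4y)
(x₁, y₁) = (-2, -3) − 0.05·(-15, -14) = (-1.25, -2.3)
(x₂, y₂) = (-1.25, -2.3) − 0.05·(-9.8, -10.45) = (-0.76, -1.7775)
(x₃, y₃) = (-0.76, -1.7775) − 0.05·(-6.3375, -7.87) = (-0.443125, -1.384)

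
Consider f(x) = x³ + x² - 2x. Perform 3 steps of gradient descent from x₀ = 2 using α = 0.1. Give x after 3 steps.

f′(x) = 3x² + 2x - 2
x₁ = 2 − 0.1·14 = 0.6
x₂ = 0.6 − 0.1·0.28 = 0.572
x₃ = 0.572 − 0.1·0.125552 = 0.5594448

0.5594448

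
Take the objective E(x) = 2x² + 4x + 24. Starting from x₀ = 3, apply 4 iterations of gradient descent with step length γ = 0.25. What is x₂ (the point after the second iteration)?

E′(x) = 4x + 4
x₁ = 3 − 0.25·16 = -1
x₂ = -1 − 0.25·0 = -1

-1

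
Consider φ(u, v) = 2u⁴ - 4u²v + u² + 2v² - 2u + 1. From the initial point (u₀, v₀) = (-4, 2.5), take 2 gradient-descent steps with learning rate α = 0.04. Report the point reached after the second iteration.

(-786.16935424, 33.857184)

∇φ = (8u³ - 8uv + 2u - 2, -4u² + 4v)
Step 1: at (-4, 2.5), ∇φ = (-442, -54) → (-4, 2.5) − 0.04·(-442, -54) = (13.68, 4.66)
Step 2: at (13.68, 4.66), ∇φ = (19996.233856, -729.9296) → (13.68, 4.66) − 0.04·(19996.233856, -729.9296) = (-786.16935424, 33.857184)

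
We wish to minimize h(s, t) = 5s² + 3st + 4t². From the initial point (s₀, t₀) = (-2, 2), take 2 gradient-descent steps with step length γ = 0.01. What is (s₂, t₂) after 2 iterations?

(-1.731, 1.8038)

∇h = (10s + 3t, 3s + 8t)
Step 1: at (-2, 2), ∇h = (-14, 10) → (-2, 2) − 0.01·(-14, 10) = (-1.86, 1.9)
Step 2: at (-1.86, 1.9), ∇h = (-12.9, 9.62) → (-1.86, 1.9) − 0.01·(-12.9, 9.62) = (-1.731, 1.8038)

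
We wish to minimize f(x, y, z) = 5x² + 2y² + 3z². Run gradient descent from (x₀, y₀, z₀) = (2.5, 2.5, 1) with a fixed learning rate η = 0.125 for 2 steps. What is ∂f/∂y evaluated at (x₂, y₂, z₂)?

2.5

∇f = (10x, 4y, 6z)
(x₁, y₁, z₁) = (2.5, 2.5, 1) − 0.125·(25, 10, 6) = (-0.625, 1.25, 0.25)
(x₂, y₂, z₂) = (-0.625, 1.25, 0.25) − 0.125·(-6.25, 5, 1.5) = (0.15625, 0.625, 0.0625)
∂f/∂y at (0.15625, 0.625, 0.0625) = 2.5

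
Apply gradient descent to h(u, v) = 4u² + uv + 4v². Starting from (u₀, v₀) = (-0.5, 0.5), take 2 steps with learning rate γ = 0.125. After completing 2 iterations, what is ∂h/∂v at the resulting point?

0.0546875

∇h = (8u + v, u + 8v)
(u₁, v₁) = (-0.5, 0.5) − 0.125·(-3.5, 3.5) = (-0.0625, 0.0625)
(u₂, v₂) = (-0.0625, 0.0625) − 0.125·(-0.4375, 0.4375) = (-0.0078125, 0.0078125)
∂h/∂v at (-0.0078125, 0.0078125) = 0.0546875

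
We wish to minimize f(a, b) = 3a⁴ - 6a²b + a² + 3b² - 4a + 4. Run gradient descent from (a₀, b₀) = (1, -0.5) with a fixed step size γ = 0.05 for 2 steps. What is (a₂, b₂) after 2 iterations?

(0.3692, -0.023)

∇f = (12a³ - 12ab + 2a - 4, -6a² + 6b)
(a₁, b₁) = (1, -0.5) − 0.05·(16, -9) = (0.2, -0.05)
(a₂, b₂) = (0.2, -0.05) − 0.05·(-3.384, -0.54) = (0.3692, -0.023)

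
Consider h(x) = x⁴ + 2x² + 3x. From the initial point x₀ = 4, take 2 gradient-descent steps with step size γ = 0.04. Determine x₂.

h′(x) = 4x³ + 4x + 3
x₁ = 4 − 0.04·275 = -7
x₂ = -7 − 0.04·(-1397) = 48.88

48.88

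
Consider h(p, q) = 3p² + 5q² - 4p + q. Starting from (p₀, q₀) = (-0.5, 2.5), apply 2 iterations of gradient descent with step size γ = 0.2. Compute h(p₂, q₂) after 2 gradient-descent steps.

32.4232

∇h = (6p - 4, 10q + 1)
(p₁, q₁) = (-0.5, 2.5) − 0.2·(-7, 26) = (0.9, -2.7)
(p₂, q₂) = (0.9, -2.7) − 0.2·(1.4, -26) = (0.62, 2.5)
h(0.62, 2.5) = 32.4232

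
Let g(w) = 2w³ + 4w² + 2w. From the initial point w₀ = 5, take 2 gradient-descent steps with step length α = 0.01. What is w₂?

2.244416

g′(w) = 6w² + 8w + 2
Step 1: g′(5) = 192; w₁ = 5 − 0.01·192 = 3.08
Step 2: g′(3.08) = 83.5584; w₂ = 3.08 − 0.01·83.5584 = 2.244416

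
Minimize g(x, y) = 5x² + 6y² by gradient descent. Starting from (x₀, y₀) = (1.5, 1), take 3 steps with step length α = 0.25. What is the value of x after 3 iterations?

-5.0625

∇g = (10x, 12y)
(x₁, y₁) = (1.5, 1) − 0.25·(15, 12) = (-2.25, -2)
(x₂, y₂) = (-2.25, -2) − 0.25·(-22.5, -24) = (3.375, 4)
(x₃, y₃) = (3.375, 4) − 0.25·(33.75, 48) = (-5.0625, -8)
x = -5.0625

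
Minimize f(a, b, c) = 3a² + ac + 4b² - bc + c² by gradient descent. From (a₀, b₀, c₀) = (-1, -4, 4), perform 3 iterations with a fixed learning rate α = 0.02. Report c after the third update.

∇f = (6a + c, 8b - c, a - b + 2c)
Step 1: at (-1, -4, 4), ∇f = (-2, -36, 11) → (-1, -4, 4) − 0.02·(-2, -36, 11) = (-0.96, -3.28, 3.78)
Step 2: at (-0.96, -3.28, 3.78), ∇f = (-1.98, -30.02, 9.88) → (-0.96, -3.28, 3.78) − 0.02·(-1.98, -30.02, 9.88) = (-0.9204, -2.6796, 3.5824)
Step 3: at (-0.9204, -2.6796, 3.5824), ∇f = (-1.94, -25.0192, 8.924) → (-0.9204, -2.6796, 3.5824) − 0.02·(-1.94, -25.0192, 8.924) = (-0.8816, -2.179216, 3.40392)
c = 3.40392

3.40392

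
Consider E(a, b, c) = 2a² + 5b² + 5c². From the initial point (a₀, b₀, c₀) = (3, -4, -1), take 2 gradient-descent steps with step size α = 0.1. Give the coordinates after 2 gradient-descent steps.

(1.08, 0, 0)

∇E = (4a, 10b, 10c)
(a₁, b₁, c₁) = (3, -4, -1) − 0.1·(12, -40, -10) = (1.8, 0, 0)
(a₂, b₂, c₂) = (1.8, 0, 0) − 0.1·(7.2, 0, 0) = (1.08, 0, 0)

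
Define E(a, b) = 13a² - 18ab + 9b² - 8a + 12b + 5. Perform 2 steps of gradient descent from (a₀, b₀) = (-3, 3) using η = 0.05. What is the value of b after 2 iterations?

∇E = (26a - 18b - 8, -18a + 18b + 12)
(a₁, b₁) = (-3, 3) − 0.05·(-140, 120) = (4, -3)
(a₂, b₂) = (4, -3) − 0.05·(150, -114) = (-3.5, 2.7)
b = 2.7

2.7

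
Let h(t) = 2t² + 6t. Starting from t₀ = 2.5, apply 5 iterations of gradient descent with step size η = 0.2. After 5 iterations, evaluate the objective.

h′(t) = 4t + 6
t₁ = 2.5 − 0.2·16 = -0.7
t₂ = -0.7 − 0.2·3.2 = -1.34
t₃ = -1.34 − 0.2·0.64 = -1.468
t₄ = -1.468 − 0.2·0.128 = -1.4936
t₅ = -1.4936 − 0.2·0.0256 = -1.49872
h(-1.49872) = -4.4999967232

-4.4999967232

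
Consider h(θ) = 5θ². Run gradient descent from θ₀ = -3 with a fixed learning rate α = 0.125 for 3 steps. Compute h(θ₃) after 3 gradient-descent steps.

h′(θ) = 10θ
θ₁ = -3 − 0.125·(-30) = 0.75
θ₂ = 0.75 − 0.125·7.5 = -0.1875
θ₃ = -0.1875 − 0.125·(-1.875) = 0.046875
h(0.046875) = 0.010986328125

0.010986328125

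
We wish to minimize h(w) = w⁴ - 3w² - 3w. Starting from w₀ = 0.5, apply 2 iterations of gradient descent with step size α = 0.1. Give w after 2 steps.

1.51695

h′(w) = 4w³ - 6w - 3
w₁ = 0.5 − 0.1·(-5.5) = 1.05
w₂ = 1.05 − 0.1·(-4.6695) = 1.51695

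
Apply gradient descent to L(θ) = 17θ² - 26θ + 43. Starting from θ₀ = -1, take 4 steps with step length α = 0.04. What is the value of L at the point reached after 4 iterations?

33.07375881715712

L′(θ) = 34θ - 26
Step 1: L′(-1) = -60; θ₁ = -1 − 0.04·(-60) = 1.4
Step 2: L′(1.4) = 21.6; θ₂ = 1.4 − 0.04·21.6 = 0.536
Step 3: L′(0.536) = -7.776; θ₃ = 0.536 − 0.04·(-7.776) = 0.84704
Step 4: L′(0.84704) = 2.79936; θ₄ = 0.84704 − 0.04·2.79936 = 0.7350656
L(0.7350656) = 33.07375881715712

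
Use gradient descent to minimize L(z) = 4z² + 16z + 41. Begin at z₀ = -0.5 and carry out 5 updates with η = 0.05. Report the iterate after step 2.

L′(z) = 8z + 16
Step 1: L′(-0.5) = 12; z₁ = -0.5 − 0.05·12 = -1.1
Step 2: L′(-1.1) = 7.2; z₂ = -1.1 − 0.05·7.2 = -1.46

-1.46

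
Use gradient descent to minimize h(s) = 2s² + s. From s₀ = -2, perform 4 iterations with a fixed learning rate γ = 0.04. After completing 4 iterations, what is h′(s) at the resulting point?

h′(s) = 4s + 1
s₁ = -2 − 0.04·(-7) = -1.72
s₂ = -1.72 − 0.04·(-5.88) = -1.4848
s₃ = -1.4848 − 0.04·(-4.9392) = -1.287232
s₄ = -1.287232 − 0.04·(-4.148928) = -1.12127488
h′(s) at (-1.12127488) = -3.48509952

-3.48509952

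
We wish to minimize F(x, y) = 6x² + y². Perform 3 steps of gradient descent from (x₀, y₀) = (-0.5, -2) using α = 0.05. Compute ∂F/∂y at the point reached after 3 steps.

∇F = (12x, 2y)
Step 1: at (-0.5, -2), ∇F = (-6, -4) → (-0.5, -2) − 0.05·(-6, -4) = (-0.2, -1.8)
Step 2: at (-0.2, -1.8), ∇F = (-2.4, -3.6) → (-0.2, -1.8) − 0.05·(-2.4, -3.6) = (-0.08, -1.62)
Step 3: at (-0.08, -1.62), ∇F = (-0.96, -3.24) → (-0.08, -1.62) − 0.05·(-0.96, -3.24) = (-0.032, -1.458)
∂F/∂y at (-0.032, -1.458) = -2.916

-2.916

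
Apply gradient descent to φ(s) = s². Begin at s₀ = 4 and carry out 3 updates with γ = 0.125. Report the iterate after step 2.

2.25

φ′(s) = 2s
Step 1: φ′(4) = 8; s₁ = 4 − 0.125·8 = 3
Step 2: φ′(3) = 6; s₂ = 3 − 0.125·6 = 2.25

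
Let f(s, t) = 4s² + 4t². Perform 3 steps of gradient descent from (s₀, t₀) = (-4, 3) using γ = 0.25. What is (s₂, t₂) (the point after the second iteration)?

∇f = (8s, 8t)
Step 1: at (-4, 3), ∇f = (-32, 24) → (-4, 3) − 0.25·(-32, 24) = (4, -3)
Step 2: at (4, -3), ∇f = (32, -24) → (4, -3) − 0.25·(32, -24) = (-4, 3)

(-4, 3)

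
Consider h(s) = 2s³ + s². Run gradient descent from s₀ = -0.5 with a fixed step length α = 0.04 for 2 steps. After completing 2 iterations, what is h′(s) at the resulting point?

0.684431261696

h′(s) = 6s² + 2s
s₁ = -0.5 − 0.04·0.5 = -0.52
s₂ = -0.52 − 0.04·0.5824 = -0.543296
h′(s) at (-0.543296) = 0.684431261696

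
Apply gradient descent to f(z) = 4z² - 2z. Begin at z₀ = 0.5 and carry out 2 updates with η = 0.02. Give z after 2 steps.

f′(z) = 8z - 2
Step 1: f′(0.5) = 2; z₁ = 0.5 − 0.02·2 = 0.46
Step 2: f′(0.46) = 1.68; z₂ = 0.46 − 0.02·1.68 = 0.4264

0.4264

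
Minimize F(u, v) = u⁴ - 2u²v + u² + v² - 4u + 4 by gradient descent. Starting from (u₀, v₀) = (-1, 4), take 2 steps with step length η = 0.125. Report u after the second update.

∇F = (4u³ - 4uv + 2u - 4, -2u² + 2v)
(u₁, v₁) = (-1, 4) − 0.125·(6, 6) = (-1.75, 3.25)
(u₂, v₂) = (-1.75, 3.25) − 0.125·(-6.1875, 0.375) = (-0.9765625, 3.203125)
u = -0.9765625

-0.9765625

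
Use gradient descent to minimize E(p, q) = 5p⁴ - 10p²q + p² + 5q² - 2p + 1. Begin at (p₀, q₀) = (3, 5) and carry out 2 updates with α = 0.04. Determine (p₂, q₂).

(205.3006208, 22.23904)

∇E = (20p³ - 20pq + 2p - 2, -10p² + 10q)
(p₁, q₁) = (3, 5) − 0.04·(244, -40) = (-6.76, 6.6)
(p₂, q₂) = (-6.76, 6.6) − 0.04·(-5301.51552, -390.976) = (205.3006208, 22.23904)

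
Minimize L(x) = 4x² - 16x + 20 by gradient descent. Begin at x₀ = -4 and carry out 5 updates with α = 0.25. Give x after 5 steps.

L′(x) = 8x - 16
Step 1: L′(-4) = -48; x₁ = -4 − 0.25·(-48) = 8
Step 2: L′(8) = 48; x₂ = 8 − 0.25·48 = -4
Step 3: L′(-4) = -48; x₃ = -4 − 0.25·(-48) = 8
Step 4: L′(8) = 48; x₄ = 8 − 0.25·48 = -4
Step 5: L′(-4) = -48; x₅ = -4 − 0.25·(-48) = 8

8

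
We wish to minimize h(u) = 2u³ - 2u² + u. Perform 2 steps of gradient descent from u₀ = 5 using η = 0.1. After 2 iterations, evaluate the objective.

-267499.243285232

h′(u) = 6u² - 4u + 1
u₁ = 5 − 0.1·131 = -8.1
u₂ = -8.1 − 0.1·427.06 = -50.806
h(-50.806) = -267499.243285232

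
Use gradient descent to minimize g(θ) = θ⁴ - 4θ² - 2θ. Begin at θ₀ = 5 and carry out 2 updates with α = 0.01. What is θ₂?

g′(θ) = 4θ³ - 8θ - 2
Step 1: g′(5) = 458; θ₁ = 5 − 0.01·458 = 0.42
Step 2: g′(0.42) = -5.063648; θ₂ = 0.42 − 0.01·(-5.063648) = 0.47063648

0.47063648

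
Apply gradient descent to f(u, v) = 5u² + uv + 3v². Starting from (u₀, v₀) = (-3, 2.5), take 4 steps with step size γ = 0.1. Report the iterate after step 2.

(-0.13, 0.545)

∇f = (10u + v, u + 6v)
Step 1: at (-3, 2.5), ∇f = (-27.5, 12) → (-3, 2.5) − 0.1·(-27.5, 12) = (-0.25, 1.3)
Step 2: at (-0.25, 1.3), ∇f = (-1.2, 7.55) → (-0.25, 1.3) − 0.1·(-1.2, 7.55) = (-0.13, 0.545)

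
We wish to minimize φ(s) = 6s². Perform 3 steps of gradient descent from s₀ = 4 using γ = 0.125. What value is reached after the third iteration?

φ′(s) = 12s
Step 1: φ′(4) = 48; s₁ = 4 − 0.125·48 = -2
Step 2: φ′(-2) = -24; s₂ = -2 − 0.125·(-24) = 1
Step 3: φ′(1) = 12; s₃ = 1 − 0.125·12 = -0.5

-0.5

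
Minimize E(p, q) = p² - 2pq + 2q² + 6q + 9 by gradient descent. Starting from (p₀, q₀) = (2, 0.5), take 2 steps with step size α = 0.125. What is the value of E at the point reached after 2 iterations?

9.4970703125

∇E = (2p - 2q, -2p + 4q + 6)
(p₁, q₁) = (2, 0.5) − 0.125·(3, 4) = (1.625, 0)
(p₂, q₂) = (1.625, 0) − 0.125·(3.25, 2.75) = (1.21875, -0.34375)
E(1.21875, -0.34375) = 9.4970703125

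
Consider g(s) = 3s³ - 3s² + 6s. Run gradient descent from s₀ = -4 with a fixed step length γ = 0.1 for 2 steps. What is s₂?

g′(s) = 9s² - 6s + 6
s₁ = -4 − 0.1·174 = -21.4
s₂ = -21.4 − 0.1·4256.04 = -447.004

-447.004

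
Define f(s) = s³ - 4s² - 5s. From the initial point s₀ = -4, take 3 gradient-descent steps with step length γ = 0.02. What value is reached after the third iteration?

-13.2219415

f′(s) = 3s² - 8s - 5
Step 1: f′(-4) = 75; s₁ = -4 − 0.02·75 = -5.5
Step 2: f′(-5.5) = 129.75; s₂ = -5.5 − 0.02·129.75 = -8.095
Step 3: f′(-8.095) = 256.347075; s₃ = -8.095 − 0.02·256.347075 = -13.2219415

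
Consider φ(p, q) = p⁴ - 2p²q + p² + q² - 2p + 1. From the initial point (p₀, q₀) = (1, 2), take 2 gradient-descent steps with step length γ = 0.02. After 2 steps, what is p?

∇φ = (4p³ - 4pq + 2p - 2, -2p² + 2q)
Step 1: at (1, 2), ∇φ = (-4, 2) → (1, 2) − 0.02·(-4, 2) = (1.08, 1.96)
Step 2: at (1.08, 1.96), ∇φ = (-3.268352, 1.5872) → (1.08, 1.96) − 0.02·(-3.268352, 1.5872) = (1.14536704, 1.928256)
p = 1.14536704

1.14536704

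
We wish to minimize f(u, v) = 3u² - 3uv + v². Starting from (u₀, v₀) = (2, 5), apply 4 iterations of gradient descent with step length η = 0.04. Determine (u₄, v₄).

∇f = (6u - 3v, -3u + 2v)
Step 1: at (2, 5), ∇f = (-3, 4) → (2, 5) − 0.04·(-3, 4) = (2.12, 4.84)
Step 2: at (2.12, 4.84), ∇f = (-1.8, 3.32) → (2.12, 4.84) − 0.04·(-1.8, 3.32) = (2.192, 4.7072)
Step 3: at (2.192, 4.7072), ∇f = (-0.9696, 2.8384) → (2.192, 4.7072) − 0.04·(-0.9696, 2.8384) = (2.230784, 4.593664)
Step 4: at (2.230784, 4.593664), ∇f = (-0.396288, 2.494976) → (2.230784, 4.593664) − 0.04·(-0.396288, 2.494976) = (2.24663552, 4.49386496)

(2.24663552, 4.49386496)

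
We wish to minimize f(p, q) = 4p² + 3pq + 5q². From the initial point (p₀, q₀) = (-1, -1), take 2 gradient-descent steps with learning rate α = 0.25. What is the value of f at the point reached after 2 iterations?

∇f = (8p + 3q, 3p + 10q)
(p₁, q₁) = (-1, -1) − 0.25·(-11, -13) = (1.75, 2.25)
(p₂, q₂) = (1.75, 2.25) − 0.25·(20.75, 27.75) = (-3.4375, -4.6875)
f(-3.4375, -4.6875) = 205.46875

205.46875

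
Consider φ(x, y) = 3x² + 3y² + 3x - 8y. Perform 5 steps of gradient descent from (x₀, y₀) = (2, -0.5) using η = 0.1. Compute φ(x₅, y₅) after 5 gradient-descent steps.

-6.0803099392

∇φ = (6x + 3, 6y - 8)
(x₁, y₁) = (2, -0.5) − 0.1·(15, -11) = (0.5, 0.6)
(x₂, y₂) = (0.5, 0.6) − 0.1·(6, -4.4) = (-0.1, 1.04)
(x₃, y₃) = (-0.1, 1.04) − 0.1·(2.4, -1.76) = (-0.34, 1.216)
(x₄, y₄) = (-0.34, 1.216) − 0.1·(0.96, -0.704) = (-0.436, 1.2864)
(x₅, y₅) = (-0.436, 1.2864) − 0.1·(0.384, -0.2816) = (-0.4744, 1.31456)
φ(-0.4744, 1.31456) = -6.0803099392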